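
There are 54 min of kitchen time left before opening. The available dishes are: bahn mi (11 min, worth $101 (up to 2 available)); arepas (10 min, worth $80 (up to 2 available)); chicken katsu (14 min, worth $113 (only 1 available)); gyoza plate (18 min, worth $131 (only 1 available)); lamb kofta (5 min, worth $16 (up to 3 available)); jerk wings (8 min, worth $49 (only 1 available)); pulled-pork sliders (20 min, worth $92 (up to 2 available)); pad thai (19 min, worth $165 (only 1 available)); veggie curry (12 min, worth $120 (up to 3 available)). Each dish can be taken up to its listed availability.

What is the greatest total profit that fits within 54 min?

Filling by ratio: bahn mi + lamb kofta + 3×veggie curry for 477, with 2 min left unused.
Dropping lamb kofta and veggie curry frees 17 min; slotting in pad thai (19 min) lifts the total to 506 at 54 min.
Nothing else within 54 min beats 506.

506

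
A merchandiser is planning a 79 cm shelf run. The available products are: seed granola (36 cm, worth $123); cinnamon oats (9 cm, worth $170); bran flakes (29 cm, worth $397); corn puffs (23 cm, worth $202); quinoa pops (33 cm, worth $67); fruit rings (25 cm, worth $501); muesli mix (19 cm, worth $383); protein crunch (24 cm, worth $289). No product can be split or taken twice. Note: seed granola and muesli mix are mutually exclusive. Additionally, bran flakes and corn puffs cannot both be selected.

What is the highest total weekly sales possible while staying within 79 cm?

Ranking by ratio (weekly sales/cm): muesli mix 20.16, fruit rings 20.04, cinnamon oats 18.89.
The ratio ordering already packs tightly: cinnamon oats + fruit rings + muesli mix + protein crunch, 77 cm, 1343.
The closest alternative, bran flakes + fruit rings + muesli mix, reaches only 1281.

1343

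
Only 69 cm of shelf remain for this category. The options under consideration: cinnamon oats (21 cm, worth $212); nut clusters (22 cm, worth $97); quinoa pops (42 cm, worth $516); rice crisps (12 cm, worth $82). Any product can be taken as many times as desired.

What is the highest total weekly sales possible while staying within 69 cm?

728

Density check — quinoa pops 12.29, cinnamon oats 10.10, rice crisps 6.83, nut clusters 4.41 are the best per cm.
Best packing: cinnamon oats + quinoa pops — 63 cm, 728 total.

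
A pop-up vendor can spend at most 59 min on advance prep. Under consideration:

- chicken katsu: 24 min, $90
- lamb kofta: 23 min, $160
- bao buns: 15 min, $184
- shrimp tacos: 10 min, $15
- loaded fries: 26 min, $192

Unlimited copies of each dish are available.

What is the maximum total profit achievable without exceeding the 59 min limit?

567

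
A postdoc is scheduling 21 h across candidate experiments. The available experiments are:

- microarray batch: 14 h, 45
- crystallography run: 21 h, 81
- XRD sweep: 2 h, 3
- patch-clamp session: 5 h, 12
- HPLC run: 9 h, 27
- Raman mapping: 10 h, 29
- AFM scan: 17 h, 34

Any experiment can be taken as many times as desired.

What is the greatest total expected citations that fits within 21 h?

81

Crystallography run uses 21 of the 21 h and totals 81.
No other feasible combination exceeds 81.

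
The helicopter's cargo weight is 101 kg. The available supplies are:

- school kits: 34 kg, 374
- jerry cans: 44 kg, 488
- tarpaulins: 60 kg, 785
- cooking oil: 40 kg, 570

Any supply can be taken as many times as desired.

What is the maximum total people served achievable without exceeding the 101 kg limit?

1355

Taking the top-ratio supplies first gives 2×cooking oil for 1140 (80 kg).
The 40 kg tied up in cooking oil is better spent on tarpaulins — total rises to 1355 (100 kg).
Nothing else within 101 kg beats 1355.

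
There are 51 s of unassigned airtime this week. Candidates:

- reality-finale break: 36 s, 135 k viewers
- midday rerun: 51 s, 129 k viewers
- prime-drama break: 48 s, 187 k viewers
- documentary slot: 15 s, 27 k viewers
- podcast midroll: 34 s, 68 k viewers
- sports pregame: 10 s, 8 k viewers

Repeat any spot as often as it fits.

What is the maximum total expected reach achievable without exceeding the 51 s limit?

187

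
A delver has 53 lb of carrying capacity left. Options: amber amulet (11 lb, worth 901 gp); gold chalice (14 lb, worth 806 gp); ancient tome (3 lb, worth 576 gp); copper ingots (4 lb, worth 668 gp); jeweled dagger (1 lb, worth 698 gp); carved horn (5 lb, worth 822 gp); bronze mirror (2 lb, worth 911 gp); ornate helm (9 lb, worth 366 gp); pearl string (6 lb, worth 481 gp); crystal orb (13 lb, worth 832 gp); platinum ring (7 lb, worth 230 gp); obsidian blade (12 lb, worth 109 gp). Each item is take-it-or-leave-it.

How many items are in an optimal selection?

8

The maximum value within 53 lb is 6214.
For example amber amulet + gold chalice + ancient tome + copper ingots + jeweled dagger + carved horn + bronze mirror + crystal orb achieves it, using 53 lb.
Any selection reaching 6214 contains exactly 8 items.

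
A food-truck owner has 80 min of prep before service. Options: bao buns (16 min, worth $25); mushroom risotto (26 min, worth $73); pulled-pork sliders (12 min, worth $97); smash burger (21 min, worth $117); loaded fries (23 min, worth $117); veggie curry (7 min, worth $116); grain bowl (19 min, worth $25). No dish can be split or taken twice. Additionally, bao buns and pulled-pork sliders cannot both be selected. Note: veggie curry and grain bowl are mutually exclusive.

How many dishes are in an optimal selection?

4

Best achievable profit is 447.
One optimal bundle: pulled-pork sliders + smash burger + loaded fries + veggie curry (63 min).
Any selection reaching 447 contains exactly 4 dishes.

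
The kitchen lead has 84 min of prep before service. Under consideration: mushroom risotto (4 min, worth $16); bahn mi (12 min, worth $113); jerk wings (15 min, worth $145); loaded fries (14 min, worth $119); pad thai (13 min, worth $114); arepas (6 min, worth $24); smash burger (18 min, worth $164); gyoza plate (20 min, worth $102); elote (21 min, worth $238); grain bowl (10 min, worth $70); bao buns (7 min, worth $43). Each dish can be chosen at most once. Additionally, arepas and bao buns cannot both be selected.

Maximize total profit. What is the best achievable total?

795

The ratio heuristic lands on mushroom risotto + bahn mi + jerk wings + pad thai + smash burger + elote (790) but leaves 1 min idle.
The 13 min tied up in pad thai is better spent on loaded fries — total rises to 795 (84 min).
Every other selection either busts 84 min or breaks a pairing rule or fails to beat 795.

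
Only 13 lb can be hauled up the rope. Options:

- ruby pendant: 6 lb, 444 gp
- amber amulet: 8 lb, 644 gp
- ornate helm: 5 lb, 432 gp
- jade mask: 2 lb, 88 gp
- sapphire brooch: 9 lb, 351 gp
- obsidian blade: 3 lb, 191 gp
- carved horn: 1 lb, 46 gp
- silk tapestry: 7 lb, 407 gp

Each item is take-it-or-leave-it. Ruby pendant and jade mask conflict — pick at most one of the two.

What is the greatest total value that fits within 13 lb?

Best packing: amber amulet + ornate helm — 13 lb, 1076 total.
Next best is amber amulet + jade mask + obsidian blade at 923 (13 lb) — short by 153.

1076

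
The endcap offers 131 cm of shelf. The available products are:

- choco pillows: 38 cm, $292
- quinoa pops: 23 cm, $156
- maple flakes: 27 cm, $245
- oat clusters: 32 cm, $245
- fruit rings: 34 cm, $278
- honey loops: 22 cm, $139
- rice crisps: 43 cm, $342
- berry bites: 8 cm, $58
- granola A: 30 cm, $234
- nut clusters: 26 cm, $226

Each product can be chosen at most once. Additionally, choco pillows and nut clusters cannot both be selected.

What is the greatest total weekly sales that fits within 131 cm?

By weekly sales per cm: maple flakes 9.07, nut clusters 8.69, fruit rings 8.18, rice crisps 7.95 lead.
Best packing: maple flakes + fruit rings + rice crisps + nut clusters — 130 cm, 1091 total.
That's the maximum — no feasible swap from here does better than 1091.

1091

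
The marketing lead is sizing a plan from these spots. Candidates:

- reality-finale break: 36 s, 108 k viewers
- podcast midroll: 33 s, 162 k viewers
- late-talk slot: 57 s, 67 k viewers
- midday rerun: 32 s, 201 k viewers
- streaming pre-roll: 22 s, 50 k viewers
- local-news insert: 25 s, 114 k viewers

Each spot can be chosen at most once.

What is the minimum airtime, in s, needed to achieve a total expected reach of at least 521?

112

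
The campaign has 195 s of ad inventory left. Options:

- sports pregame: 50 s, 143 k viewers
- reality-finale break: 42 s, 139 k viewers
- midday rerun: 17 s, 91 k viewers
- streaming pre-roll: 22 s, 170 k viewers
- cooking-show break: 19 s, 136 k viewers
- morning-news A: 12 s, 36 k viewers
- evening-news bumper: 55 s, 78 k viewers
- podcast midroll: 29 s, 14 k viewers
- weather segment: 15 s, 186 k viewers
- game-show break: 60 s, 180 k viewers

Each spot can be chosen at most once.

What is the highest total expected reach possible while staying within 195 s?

Taking the top-ratio spots first gives reality-finale break + midday rerun + streaming pre-roll + cooking-show break + morning-news A + weather segment + game-show break for 938 (187 s).
The 42 s tied up in reality-finale break is better spent on sports pregame — total rises to 942 (195 s).
An exhaustive check of the 1024 subsets confirms 942.

942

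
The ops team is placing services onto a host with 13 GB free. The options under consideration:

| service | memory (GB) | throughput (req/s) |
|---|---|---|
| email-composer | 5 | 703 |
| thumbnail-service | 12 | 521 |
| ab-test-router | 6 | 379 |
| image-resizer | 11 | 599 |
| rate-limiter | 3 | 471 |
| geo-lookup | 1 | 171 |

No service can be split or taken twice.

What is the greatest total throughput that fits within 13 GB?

Email-composer + rate-limiter + geo-lookup uses 9 of the 13 GB and totals 1345.
Every other selection either busts 13 GB or fails to beat 1345.

1345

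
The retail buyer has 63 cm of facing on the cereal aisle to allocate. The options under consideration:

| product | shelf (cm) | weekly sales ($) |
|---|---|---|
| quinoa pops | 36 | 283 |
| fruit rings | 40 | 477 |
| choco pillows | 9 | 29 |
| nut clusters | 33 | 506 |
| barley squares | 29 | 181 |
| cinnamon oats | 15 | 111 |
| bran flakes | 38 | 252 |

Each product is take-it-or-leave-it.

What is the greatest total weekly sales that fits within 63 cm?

Ranking by ratio (weekly sales/cm): nut clusters 15.33, fruit rings 11.93, quinoa pops 7.86, cinnamon oats 7.40.
Greedy by ratio would take choco pillows + nut clusters + cinnamon oats: 57 cm used, total 646.
Dropping choco pillows and cinnamon oats frees 24 cm; slotting in barley squares (29 cm) lifts the total to 687 at 62 cm.
Nothing else within 63 cm beats 687.

687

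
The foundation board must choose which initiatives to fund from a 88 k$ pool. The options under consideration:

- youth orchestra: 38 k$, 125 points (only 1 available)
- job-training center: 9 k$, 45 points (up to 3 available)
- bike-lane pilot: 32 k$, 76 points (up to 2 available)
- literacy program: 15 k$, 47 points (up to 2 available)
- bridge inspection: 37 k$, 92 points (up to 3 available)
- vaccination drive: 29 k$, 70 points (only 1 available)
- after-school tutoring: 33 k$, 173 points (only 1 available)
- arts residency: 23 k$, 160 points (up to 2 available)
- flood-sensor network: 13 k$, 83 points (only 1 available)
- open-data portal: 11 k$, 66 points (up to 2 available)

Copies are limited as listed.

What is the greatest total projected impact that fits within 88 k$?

Filling by ratio: 2×arts residency + flood-sensor network + 2×open-data portal for 535, with 7 k$ left unused.
Dropping open-data portal frees 11 k$; slotting in 2×job-training center (18 k$) lifts the total to 559 at 88 k$.

559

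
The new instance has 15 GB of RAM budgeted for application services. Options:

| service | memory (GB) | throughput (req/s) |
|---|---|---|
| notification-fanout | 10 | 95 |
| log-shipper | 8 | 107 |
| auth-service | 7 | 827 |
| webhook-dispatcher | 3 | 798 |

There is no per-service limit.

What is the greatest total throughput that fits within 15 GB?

By throughput per GB: webhook-dispatcher 266.00, auth-service 118.14, log-shipper 13.38, notification-fanout 9.50 lead.
5×webhook-dispatcher uses 15 of the 15 GB and totals 3990.
Nothing else within 15 GB beats 3990.

3990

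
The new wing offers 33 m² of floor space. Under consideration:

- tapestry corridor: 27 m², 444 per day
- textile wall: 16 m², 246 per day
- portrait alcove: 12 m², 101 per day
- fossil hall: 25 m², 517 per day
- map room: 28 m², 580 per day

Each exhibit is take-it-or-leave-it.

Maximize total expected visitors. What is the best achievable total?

580

Taking map room: 28 m² used, 580 in expected visitors.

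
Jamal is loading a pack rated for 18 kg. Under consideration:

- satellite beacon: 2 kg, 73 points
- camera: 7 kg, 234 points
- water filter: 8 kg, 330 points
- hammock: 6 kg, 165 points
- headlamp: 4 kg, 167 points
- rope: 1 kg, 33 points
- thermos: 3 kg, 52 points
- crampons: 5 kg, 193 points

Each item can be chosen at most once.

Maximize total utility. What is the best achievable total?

723

Taking water filter + headlamp + rope + crampons: 18 kg used, 723 in utility.
Runner-up water filter + headlamp + crampons tops out at 690.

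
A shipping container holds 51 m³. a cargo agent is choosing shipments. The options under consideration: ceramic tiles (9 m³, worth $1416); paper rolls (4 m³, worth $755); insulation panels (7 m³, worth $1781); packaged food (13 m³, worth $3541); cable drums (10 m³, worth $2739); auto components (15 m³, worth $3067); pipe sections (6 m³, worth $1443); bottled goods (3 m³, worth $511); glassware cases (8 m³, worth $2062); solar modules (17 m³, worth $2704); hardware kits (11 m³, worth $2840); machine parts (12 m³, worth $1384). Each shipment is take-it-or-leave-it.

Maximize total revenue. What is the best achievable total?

13136

A density-first pass picks insulation panels + packaged food + cable drums + glassware cases + hardware kits — 12963 at 49 m³.
Replace insulation panels with pipe sections + bottled goods: the trade gains 173 net, giving 13136 at 51 m³.
No other feasible combination exceeds 13136.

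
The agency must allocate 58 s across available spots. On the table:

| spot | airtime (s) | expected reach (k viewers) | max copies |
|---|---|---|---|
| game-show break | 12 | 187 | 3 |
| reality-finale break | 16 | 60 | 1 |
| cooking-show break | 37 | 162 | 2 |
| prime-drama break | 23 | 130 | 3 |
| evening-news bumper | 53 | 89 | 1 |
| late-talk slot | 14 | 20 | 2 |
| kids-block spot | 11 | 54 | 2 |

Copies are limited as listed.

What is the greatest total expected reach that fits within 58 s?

669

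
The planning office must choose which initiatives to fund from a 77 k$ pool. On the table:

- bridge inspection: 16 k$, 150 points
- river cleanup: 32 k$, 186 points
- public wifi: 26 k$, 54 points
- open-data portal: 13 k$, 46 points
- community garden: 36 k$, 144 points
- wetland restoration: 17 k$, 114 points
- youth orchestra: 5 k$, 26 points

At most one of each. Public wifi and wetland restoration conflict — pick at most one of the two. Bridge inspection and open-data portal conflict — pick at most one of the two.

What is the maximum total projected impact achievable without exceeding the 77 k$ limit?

Density check — bridge inspection 9.38, wetland restoration 6.71, river cleanup 5.81 are the best per k$.
Best packing: bridge inspection + river cleanup + wetland restoration + youth orchestra — 70 k$, 476 total.
The spare 7 k$ is too small for any remaining project, and no feasible exchange beats 476.

476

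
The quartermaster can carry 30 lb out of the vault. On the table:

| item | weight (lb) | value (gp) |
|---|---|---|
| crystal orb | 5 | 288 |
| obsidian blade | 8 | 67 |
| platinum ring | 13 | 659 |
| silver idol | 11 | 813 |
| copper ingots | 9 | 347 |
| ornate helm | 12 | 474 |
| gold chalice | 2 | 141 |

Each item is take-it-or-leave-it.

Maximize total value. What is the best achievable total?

Taking the top-ratio items first gives crystal orb + silver idol + ornate helm + gold chalice for 1716 (30 lb).
Dropping ornate helm and gold chalice frees 14 lb; slotting in platinum ring (13 lb) lifts the total to 1760 at 29 lb.
No other feasible combination exceeds 1760.

1760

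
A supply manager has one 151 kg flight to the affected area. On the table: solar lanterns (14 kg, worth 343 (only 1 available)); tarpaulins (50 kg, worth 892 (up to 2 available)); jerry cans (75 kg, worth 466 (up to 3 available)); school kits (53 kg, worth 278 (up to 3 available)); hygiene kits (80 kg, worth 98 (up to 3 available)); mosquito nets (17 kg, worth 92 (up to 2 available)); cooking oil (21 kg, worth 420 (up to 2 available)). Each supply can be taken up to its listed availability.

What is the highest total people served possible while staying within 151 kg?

2624

Density check — solar lanterns 24.50, cooking oil 20.00, tarpaulins 17.84 are the best per kg.
Filling by ratio: solar lanterns + tarpaulins + 2×mosquito nets + 2×cooking oil for 2259, with 11 kg left unused.
Dropping solar lanterns and 2×mosquito nets frees 48 kg; slotting in tarpaulins (50 kg) lifts the total to 2624 at 142 kg.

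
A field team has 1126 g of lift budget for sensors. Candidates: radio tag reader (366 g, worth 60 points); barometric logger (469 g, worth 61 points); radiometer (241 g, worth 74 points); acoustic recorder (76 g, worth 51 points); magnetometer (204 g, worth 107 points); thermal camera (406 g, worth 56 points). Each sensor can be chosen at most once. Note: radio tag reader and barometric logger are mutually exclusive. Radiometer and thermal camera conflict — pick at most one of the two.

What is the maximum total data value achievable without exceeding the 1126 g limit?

293

Density check — acoustic recorder 0.67, magnetometer 0.52, radiometer 0.31, radio tag reader 0.16 are the best per g.
The ratio heuristic lands on radio tag reader + radiometer + acoustic recorder + magnetometer (292) but leaves 239 g idle.
The 366 g tied up in radio tag reader is better spent on barometric logger — total rises to 293 (990 g).
Every other selection either busts 1126 g or breaks a pairing rule or fails to beat 293.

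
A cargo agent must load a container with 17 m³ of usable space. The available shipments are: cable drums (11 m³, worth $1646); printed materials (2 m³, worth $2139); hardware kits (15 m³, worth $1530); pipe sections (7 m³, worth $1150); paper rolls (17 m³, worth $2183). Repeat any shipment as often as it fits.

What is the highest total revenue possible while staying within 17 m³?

17112

Taking 8×printed materials: 16 m³ used, 17112 in revenue.
Nothing else within 17 m³ beats 17112.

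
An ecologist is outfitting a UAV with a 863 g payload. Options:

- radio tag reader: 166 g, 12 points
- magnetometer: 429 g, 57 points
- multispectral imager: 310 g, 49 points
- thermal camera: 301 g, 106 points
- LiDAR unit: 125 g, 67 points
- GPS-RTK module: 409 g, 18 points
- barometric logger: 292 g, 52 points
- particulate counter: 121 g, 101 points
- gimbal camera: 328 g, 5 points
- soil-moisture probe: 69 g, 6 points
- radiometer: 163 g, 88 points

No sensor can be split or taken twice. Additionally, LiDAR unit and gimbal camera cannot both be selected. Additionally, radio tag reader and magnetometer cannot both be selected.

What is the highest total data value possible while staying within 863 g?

368

Best packing: thermal camera + LiDAR unit + particulate counter + soil-moisture probe + radiometer — 779 g, 368 total.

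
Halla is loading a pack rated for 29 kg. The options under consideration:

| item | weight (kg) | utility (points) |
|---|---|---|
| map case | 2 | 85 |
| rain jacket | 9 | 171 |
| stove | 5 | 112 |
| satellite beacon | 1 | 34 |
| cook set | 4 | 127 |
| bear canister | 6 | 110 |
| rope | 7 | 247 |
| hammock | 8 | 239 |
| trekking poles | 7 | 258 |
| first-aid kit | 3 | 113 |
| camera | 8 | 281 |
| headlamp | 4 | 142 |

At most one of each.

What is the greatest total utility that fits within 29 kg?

Taking the top-ratio items first gives map case + satellite beacon + cook set + rope + trekking poles + first-aid kit + headlamp for 1006 (28 kg).
Replace cook set and first-aid kit with camera: the trade gains 41 net, giving 1047 at 29 kg.
That's the maximum — no swap from here does better than 1047.

1047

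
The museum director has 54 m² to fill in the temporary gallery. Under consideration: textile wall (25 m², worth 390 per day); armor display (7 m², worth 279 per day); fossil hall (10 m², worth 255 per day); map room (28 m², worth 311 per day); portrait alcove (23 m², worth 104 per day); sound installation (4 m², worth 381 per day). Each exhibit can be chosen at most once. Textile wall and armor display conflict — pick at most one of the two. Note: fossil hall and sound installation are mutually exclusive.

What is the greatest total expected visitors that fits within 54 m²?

971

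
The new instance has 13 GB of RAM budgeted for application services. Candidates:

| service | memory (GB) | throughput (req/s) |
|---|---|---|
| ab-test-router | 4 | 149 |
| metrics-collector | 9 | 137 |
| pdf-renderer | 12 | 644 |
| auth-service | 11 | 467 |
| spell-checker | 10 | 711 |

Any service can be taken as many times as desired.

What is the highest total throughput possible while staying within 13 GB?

The ratio ordering already packs tightly: spell-checker, 10 GB, 711.
Every other selection either busts 13 GB or fails to beat 711.

711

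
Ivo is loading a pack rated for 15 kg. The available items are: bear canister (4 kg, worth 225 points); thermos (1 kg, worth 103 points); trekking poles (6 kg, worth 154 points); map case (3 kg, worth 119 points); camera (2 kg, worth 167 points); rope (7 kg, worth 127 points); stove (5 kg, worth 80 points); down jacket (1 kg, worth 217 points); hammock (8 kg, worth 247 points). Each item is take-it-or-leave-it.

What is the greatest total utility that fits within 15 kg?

By utility per kg: down jacket 217.00, thermos 103.00, camera 83.50 lead.
Greedy by ratio would take bear canister + thermos + map case + camera + down jacket: 11 kg used, total 831.
Replace map case with trekking poles: the trade gains 35 net, giving 866 at 14 kg.
Next best is bear canister + camera + down jacket + hammock at 856 (15 kg) — short by 10.

866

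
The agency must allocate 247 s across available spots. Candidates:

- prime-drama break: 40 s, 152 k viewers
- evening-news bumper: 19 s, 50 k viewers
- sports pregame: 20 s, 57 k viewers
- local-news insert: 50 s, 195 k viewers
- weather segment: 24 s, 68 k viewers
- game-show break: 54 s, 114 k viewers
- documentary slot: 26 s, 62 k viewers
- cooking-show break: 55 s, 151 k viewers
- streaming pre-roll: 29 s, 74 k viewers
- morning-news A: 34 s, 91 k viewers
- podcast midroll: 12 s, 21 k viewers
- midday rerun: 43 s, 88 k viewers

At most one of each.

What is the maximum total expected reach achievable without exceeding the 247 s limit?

770

Density check — local-news insert 3.90, prime-drama break 3.80, sports pregame 2.85 are the best per s.
Greedy by ratio would take prime-drama break + evening-news bumper + sports pregame + local-news insert + weather segment + cooking-show break + morning-news A: 242 s used, total 764.
The 24 s tied up in weather segment is better spent on streaming pre-roll — total rises to 770 (247 s).
Next best is prime-drama break + evening-news bumper + sports pregame + local-news insert + weather segment + cooking-show break + morning-news A at 764 (242 s) — short by 6.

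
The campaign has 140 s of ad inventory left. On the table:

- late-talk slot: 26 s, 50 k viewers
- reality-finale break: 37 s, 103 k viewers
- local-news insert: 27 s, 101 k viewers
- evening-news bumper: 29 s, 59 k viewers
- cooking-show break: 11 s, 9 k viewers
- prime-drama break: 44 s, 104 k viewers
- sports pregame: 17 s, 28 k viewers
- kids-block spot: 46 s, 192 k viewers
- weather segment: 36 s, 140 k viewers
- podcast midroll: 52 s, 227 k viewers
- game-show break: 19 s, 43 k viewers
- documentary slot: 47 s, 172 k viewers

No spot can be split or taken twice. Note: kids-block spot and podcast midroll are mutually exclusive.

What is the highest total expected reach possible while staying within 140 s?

539

Best packing: weather segment + podcast midroll + documentary slot — 135 s, 539 total.
Every other selection either busts 140 s or breaks a pairing rule or fails to beat 539.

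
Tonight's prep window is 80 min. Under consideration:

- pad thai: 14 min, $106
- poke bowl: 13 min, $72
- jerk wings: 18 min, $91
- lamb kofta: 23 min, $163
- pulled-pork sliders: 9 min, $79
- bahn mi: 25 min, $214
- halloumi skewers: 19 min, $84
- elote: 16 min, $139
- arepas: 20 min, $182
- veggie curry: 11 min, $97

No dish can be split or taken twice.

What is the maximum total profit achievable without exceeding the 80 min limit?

Ranking by ratio (profit/min): arepas 9.10, veggie curry 8.82, pulled-pork sliders 8.78.
Filling by ratio: pad thai + pulled-pork sliders + elote + arepas + veggie curry for 603, with 10 min left unused.
The 16 min tied up in elote is better spent on bahn mi — total rises to 678 (79 min).
Nothing else within 80 min beats 678.

678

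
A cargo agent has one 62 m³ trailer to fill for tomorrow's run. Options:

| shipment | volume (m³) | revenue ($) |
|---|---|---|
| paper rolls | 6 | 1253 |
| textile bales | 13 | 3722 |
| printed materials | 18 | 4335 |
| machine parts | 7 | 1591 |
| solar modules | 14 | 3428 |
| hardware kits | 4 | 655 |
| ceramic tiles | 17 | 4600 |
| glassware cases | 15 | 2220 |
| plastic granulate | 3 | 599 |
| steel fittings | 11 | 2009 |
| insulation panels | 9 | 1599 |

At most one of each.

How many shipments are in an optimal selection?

4

Best achievable revenue is 16085.
One optimal bundle: textile bales + printed materials + solar modules + ceramic tiles (62 m³).
All optima have 4 shipments.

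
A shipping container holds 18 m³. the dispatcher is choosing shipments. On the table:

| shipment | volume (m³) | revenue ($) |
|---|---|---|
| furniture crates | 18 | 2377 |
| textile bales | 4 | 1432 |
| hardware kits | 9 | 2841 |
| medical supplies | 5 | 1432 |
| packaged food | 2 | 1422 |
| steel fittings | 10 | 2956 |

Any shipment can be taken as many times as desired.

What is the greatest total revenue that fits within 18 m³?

Ranking by ratio (revenue/m³): packaged food 711.00, textile bales 358.00, hardware kits 315.67, steel fittings 295.60.
The ratio ordering already packs tightly: 9×packaged food, 18 m³, 12798.

12798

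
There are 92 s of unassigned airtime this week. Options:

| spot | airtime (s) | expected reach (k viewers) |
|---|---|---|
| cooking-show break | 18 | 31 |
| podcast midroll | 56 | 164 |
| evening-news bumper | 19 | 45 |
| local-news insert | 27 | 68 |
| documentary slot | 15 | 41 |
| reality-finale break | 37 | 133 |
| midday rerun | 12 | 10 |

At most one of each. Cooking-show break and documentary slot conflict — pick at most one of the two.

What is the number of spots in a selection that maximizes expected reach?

4

The maximum expected reach within 92 s is 252.
For example local-news insert + documentary slot + reality-finale break + midday rerun achieves it, using 91 s.
Every optimal selection uses 4 spots.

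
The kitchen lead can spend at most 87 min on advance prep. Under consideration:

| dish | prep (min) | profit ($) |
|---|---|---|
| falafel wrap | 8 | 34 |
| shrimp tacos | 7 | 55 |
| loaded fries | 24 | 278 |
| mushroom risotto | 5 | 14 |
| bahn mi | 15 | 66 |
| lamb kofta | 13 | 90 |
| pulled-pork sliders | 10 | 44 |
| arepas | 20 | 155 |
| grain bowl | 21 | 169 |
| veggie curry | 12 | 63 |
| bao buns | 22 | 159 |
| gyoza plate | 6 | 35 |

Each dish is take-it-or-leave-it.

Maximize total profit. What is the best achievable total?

Filling by ratio: shrimp tacos + loaded fries + lamb kofta + arepas + grain bowl for 747, with 2 min left unused.
The 20 min tied up in shrimp tacos and lamb kofta is better spent on bao buns — total rises to 761 (87 min).

761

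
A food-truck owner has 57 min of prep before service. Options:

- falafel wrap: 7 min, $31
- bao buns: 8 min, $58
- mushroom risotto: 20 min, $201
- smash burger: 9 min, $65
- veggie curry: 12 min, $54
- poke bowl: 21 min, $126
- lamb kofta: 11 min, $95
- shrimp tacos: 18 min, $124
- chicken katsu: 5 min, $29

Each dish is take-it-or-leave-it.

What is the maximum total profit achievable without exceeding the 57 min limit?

478

Density check — mushroom risotto 10.05, lamb kofta 8.64, bao buns 7.25, smash burger 7.22 are the best per min.
Taking the top-ratio dishes first gives bao buns + mushroom risotto + smash burger + lamb kofta + chicken katsu for 448 (53 min).
The 14 min tied up in smash burger and chicken katsu is better spent on shrimp tacos — total rises to 478 (57 min).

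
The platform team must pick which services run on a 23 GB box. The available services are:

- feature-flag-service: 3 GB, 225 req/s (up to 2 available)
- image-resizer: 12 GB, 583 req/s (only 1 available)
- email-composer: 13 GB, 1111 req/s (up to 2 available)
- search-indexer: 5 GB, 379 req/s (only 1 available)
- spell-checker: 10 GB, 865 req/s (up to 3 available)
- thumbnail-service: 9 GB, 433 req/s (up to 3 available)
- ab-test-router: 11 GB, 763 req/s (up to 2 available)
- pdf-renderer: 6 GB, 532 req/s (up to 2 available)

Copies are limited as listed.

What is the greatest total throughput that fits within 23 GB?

1976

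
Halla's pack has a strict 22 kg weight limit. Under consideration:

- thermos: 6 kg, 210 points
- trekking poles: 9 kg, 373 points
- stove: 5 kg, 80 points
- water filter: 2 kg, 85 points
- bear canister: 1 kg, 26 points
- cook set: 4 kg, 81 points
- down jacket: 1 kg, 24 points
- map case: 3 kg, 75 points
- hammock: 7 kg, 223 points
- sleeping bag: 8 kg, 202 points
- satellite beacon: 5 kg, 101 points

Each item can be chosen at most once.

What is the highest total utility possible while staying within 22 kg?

806

Greedy by ratio would take thermos + trekking poles + water filter + bear canister + down jacket + map case: 22 kg used, total 793.
A better packing is thermos + trekking poles + hammock: 22 kg, total 806.
Runner-up thermos + trekking poles + water filter + bear canister + down jacket + map case tops out at 793.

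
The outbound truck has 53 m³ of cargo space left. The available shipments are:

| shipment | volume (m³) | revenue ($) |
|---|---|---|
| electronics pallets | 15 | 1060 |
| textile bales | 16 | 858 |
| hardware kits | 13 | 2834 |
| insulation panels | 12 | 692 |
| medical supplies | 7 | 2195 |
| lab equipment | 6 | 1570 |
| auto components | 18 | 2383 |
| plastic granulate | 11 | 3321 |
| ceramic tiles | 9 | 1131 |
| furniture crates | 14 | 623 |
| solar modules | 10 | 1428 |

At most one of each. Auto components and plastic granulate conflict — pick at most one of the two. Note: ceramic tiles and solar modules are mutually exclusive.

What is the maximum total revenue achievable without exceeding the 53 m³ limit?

Density check — medical supplies 313.57, plastic granulate 301.91, lab equipment 261.67, hardware kits 218.00 are the best per m³.
The ratio ordering already packs tightly: hardware kits + medical supplies + lab equipment + plastic granulate + solar modules, 47 m³, 11348.
An exhaustive check of the 2048 subsets confirms 11348.

11348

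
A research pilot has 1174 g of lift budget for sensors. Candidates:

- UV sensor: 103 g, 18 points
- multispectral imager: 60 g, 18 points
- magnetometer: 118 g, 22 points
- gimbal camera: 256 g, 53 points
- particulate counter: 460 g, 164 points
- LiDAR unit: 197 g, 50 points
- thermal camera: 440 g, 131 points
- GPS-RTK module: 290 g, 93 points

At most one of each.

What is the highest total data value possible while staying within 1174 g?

363

Density check — particulate counter 0.36, GPS-RTK module 0.32, multispectral imager 0.30 are the best per g.
A density-first pass picks multispectral imager + magnetometer + particulate counter + LiDAR unit + GPS-RTK module — 347 at 1125 g.
Replace magnetometer and GPS-RTK module with thermal camera: the trade gains 16 net, giving 363 at 1157 g.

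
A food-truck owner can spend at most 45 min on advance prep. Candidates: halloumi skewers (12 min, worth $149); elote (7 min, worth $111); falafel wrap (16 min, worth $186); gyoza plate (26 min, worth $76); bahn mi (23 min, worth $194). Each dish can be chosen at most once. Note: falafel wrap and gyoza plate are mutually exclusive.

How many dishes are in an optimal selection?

The maximum profit within 45 min is 454.
For example halloumi skewers + elote + bahn mi achieves it, using 42 min.
Any selection reaching 454 contains exactly 3 dishes.

3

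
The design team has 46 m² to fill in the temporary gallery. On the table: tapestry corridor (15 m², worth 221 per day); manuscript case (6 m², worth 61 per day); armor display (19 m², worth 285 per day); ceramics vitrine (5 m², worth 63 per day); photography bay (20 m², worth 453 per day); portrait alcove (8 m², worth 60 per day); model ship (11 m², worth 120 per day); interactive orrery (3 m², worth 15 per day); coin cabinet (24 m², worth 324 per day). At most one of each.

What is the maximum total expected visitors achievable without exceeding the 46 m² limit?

801

Density check — photography bay 22.65, armor display 15.00, tapestry corridor 14.73 are the best per m².
Best packing: armor display + ceramics vitrine + photography bay — 44 m², 801 total.
Next best is manuscript case + armor display + photography bay at 799 (45 m²) — short by 2.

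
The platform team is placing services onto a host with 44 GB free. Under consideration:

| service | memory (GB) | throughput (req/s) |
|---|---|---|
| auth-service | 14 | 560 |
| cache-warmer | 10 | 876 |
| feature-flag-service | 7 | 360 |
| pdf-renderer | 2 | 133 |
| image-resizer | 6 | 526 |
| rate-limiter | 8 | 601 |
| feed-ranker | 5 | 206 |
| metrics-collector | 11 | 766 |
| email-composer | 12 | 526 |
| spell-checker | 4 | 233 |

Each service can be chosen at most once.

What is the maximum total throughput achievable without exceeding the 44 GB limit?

3262

Greedy by ratio would take cache-warmer + pdf-renderer + image-resizer + rate-limiter + metrics-collector + spell-checker: 41 GB used, total 3135.
Replace spell-checker with feature-flag-service: the trade gains 127 net, giving 3262 at 44 GB.
That's the maximum — no swap from here does better than 3262.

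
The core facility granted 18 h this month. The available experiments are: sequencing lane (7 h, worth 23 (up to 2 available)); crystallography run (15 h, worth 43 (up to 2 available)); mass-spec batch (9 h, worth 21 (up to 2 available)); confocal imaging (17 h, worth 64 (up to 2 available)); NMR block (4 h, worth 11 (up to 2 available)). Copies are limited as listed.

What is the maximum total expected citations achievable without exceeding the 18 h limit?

Density check — confocal imaging 3.76, sequencing lane 3.29, crystallography run 2.87, NMR block 2.75 are the best per h.
Confocal imaging uses 17 of the 18 h and totals 64.
The spare 1 h is too small for any remaining experiment, and no exchange beats 64.

64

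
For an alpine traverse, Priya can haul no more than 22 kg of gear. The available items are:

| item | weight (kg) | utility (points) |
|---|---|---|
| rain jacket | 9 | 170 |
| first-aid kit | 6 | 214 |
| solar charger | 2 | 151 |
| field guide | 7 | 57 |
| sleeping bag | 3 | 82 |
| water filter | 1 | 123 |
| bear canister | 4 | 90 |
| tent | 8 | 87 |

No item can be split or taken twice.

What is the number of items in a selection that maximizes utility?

Best achievable utility is 748.
For example rain jacket + first-aid kit + solar charger + water filter + bear canister achieves it, using 22 kg.
Any selection reaching 748 contains exactly 5 items.

5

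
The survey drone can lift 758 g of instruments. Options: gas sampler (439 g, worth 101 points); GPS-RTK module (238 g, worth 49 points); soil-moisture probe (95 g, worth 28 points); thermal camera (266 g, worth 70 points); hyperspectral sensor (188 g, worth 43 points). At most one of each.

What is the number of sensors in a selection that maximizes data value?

The maximum data value within 758 g is 172.
One optimal bundle: gas sampler + soil-moisture probe + hyperspectral sensor (722 g).
All optima have 3 sensors.

3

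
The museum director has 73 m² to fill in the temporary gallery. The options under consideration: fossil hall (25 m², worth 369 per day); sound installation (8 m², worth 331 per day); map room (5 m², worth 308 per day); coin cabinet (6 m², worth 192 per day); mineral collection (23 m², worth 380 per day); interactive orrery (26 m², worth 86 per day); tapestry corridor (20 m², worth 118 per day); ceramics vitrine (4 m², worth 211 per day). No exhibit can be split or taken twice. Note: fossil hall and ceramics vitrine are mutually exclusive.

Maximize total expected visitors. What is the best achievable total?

1580

Fossil hall + sound installation + map room + coin cabinet + mineral collection uses 67 of the 73 m² and totals 1580.
That's the maximum — no feasible swap from here does better than 1580.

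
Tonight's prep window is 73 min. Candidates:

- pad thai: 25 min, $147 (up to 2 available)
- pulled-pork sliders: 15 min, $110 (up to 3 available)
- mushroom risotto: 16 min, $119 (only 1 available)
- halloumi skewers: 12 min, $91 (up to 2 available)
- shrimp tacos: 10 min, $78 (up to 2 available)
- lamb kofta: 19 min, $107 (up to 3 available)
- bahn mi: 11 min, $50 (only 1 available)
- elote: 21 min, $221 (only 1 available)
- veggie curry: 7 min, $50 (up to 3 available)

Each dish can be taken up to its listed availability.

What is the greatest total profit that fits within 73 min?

A density-first pass picks 2×halloumi skewers + 2×shrimp tacos + elote + veggie curry — 609 at 72 min.
Replace halloumi skewers and shrimp tacos and veggie curry with 2×pulled-pork sliders: the trade gains 1 net, giving 610 at 73 min.
No other feasible combination exceeds 610.

610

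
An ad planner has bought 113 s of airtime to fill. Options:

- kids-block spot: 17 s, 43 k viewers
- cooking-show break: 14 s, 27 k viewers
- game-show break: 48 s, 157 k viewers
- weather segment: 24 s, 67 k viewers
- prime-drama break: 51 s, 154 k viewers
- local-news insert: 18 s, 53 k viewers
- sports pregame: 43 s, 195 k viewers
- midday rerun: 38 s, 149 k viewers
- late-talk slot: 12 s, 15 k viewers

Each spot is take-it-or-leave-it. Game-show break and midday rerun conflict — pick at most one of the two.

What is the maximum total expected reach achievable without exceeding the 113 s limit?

424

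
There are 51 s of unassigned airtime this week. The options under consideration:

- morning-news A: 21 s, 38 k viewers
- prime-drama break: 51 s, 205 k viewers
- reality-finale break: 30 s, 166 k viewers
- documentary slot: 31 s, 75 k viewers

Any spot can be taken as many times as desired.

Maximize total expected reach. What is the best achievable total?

205

A density-first pass picks morning-news A + reality-finale break — 204 at 51 s.
Replace morning-news A and reality-finale break with prime-drama break: the trade gains 1 net, giving 205 at 51 s.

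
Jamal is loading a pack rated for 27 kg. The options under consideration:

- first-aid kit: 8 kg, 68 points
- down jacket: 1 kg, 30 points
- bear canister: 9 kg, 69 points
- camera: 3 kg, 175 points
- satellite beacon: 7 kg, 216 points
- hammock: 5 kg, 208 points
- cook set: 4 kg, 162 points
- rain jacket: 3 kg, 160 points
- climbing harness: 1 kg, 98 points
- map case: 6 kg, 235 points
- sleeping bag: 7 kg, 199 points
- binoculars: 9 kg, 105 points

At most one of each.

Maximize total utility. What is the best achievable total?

Filling by ratio: down jacket + camera + hammock + cook set + rain jacket + climbing harness + map case for 1068, with 4 kg left unused.
Replace rain jacket with satellite beacon: the trade gains 56 net, giving 1124 at 27 kg.

1124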